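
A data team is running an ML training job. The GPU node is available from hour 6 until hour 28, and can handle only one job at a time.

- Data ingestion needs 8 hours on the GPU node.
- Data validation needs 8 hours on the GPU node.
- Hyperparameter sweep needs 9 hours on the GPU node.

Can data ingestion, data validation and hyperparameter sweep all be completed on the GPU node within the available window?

No

The GPU node window is 28 − 6 = 22 hours.
Running back to back, the jobs need 8 + 8 + 9 = 25 hours on the GPU node.
Since 25 > 22, they cannot all fit.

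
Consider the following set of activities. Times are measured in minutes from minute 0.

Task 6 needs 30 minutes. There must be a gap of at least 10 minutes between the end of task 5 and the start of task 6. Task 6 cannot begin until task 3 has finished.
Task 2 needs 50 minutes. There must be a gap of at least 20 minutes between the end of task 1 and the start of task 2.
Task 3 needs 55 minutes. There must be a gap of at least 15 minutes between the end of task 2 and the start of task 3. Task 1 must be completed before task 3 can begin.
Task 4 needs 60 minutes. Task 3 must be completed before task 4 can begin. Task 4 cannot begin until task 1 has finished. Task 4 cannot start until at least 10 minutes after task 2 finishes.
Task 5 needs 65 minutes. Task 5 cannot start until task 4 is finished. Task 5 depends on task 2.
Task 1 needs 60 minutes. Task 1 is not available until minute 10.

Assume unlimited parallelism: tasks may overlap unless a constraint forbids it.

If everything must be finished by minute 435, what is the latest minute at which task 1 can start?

Task 6 has no dependents, so it just needs to finish by minute 435. Starting by 435 − 30 = minute 405 achieves that.
Task 5 feeds into task 6 (must start by minute 405, minus 10-minute gap → minute 395); so task 5 must finish by minute 395 and therefore start by minute 330.
Task 4 has to be done before task 5 (must start by minute 330). That means finishing by minute 330, i.e. starting by 330 − 60 = minute 270.
Task 3 must finish in time for task 4 (must start by minute 270); task 6 (must start by minute 405). The tightest is minute 270, so task 3 must start by 270 − 55 = minute 215.
For task 2: task 3 (must start by minute 215, minus 15-minute gap → minute 200); task 4 (must start by minute 270, minus 10-minute gap → minute 260); task 5 (must start by minute 330). The most restrictive is minute 200; with a 50-minute duration, task 2 must start by minute 150.
Task 1 feeds task 2 (must start by minute 150, minus 20-minute gap → minute 130); task 3 (must start by minute 215); task 4 (must start by minute 270). Taking the minimum, task 1 must finish by minute 130 and start by 130 − 60 = minute 70.

70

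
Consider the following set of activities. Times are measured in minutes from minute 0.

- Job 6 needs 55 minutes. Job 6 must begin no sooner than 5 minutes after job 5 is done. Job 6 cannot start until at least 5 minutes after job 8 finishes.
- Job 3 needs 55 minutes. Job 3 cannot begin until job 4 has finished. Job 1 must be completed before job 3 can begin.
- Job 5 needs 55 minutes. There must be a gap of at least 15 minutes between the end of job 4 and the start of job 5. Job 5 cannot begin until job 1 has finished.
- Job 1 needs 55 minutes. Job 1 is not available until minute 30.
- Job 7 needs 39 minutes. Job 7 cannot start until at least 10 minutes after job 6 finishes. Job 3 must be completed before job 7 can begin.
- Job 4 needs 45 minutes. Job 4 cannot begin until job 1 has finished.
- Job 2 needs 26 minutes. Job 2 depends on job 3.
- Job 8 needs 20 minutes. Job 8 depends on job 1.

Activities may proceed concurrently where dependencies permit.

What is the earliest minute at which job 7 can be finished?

309

After its own release at minute 30, job 1 can start at minute 30 and finishes at minute 85.
Job 8 waits on job 1 (finishes minute 85), so it starts at minute 85 and finishes at 85 + 20 = minute 105.
After job 1 (finishes minute 85), job 4 can start at minute 85 and finishes at minute 130.
Job 5 needs all of job 4 (finishes minute 130, plus 15-minute gap → minute 145); job 1 (finishes minute 85). That puts its earliest start at minute 145; it finishes at 145 + 55 = minute 200.
Job 6 has to wait for job 5 (finishes minute 200, plus 5-minute gap → minute 205); job 8 (finishes minute 105, plus 5-minute gap → minute 110). The latest of these is minute 205, so job 6 runs minute 205 to 205 + 55 = minute 260.
Job 3 needs all of job 4 (finishes minute 130); job 1 (finishes minute 85). That puts its earliest start at minute 130; it finishes at 130 + 55 = minute 185.
Job 7 needs all of job 6 (finishes minute 260, plus 10-minute gap → minute 270); job 3 (finishes minute 185). That puts its earliest start at minute 270; it finishes at 270 + 39 = minute 309.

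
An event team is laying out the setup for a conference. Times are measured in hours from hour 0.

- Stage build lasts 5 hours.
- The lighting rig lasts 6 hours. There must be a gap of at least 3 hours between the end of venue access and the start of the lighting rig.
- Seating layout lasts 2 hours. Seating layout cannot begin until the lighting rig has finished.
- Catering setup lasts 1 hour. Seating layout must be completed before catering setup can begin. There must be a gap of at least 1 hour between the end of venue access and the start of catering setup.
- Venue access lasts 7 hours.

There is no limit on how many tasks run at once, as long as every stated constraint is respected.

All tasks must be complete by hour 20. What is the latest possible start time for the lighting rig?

Catering setup must finish by hour 20; it takes 1 hour, so it must start by 20 − 1 = hour 19.
Seating layout has to be done before catering setup (must start by hour 19). That means finishing by hour 19, i.e. starting by 19 − 2 = hour 17.
The lighting rig has to be done before seating layout (must start by hour 17). That means finishing by hour 17, i.e. starting by 17 − 6 = hour 11.

11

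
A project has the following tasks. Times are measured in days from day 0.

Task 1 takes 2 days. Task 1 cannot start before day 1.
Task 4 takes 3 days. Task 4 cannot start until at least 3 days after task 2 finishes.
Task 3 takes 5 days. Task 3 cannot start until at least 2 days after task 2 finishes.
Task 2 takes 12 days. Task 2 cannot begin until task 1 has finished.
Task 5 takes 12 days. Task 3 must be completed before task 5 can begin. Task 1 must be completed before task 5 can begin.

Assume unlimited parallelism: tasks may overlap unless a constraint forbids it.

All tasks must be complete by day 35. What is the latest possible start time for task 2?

4

Task 5 has no dependents, so it just needs to finish by day 35. Starting by 35 − 12 = day 23 achieves that.
Task 3 feeds into task 5 (must start by day 23); so task 3 must finish by day 23 and therefore start by day 18.
Task 4 has no dependents, so it just needs to finish by day 35. Starting by 35 − 3 = day 32 achieves that.
Task 2 must finish in time for task 3 (must start by day 18, minus 2-day gap → day 16); task 4 (must start by day 32, minus 3-day gap → day 29). The tightest is day 16, so task 2 must start by 16 − 12 = day 4.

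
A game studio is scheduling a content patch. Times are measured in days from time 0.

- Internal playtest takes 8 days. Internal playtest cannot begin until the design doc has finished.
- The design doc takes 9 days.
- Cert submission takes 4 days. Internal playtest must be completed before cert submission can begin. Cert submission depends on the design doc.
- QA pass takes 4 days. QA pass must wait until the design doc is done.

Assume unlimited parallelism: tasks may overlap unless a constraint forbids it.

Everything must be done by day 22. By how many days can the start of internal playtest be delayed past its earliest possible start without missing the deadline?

1

The design doc has no prerequisites, so it starts at day 0 and finishes at day 9.
Internal playtest cannot begin until the design doc (finishes day 9). It runs from day 9 to 9 + 8 = day 17.

Working backward from the deadline:
Nothing follows cert submission; the deadline of day 22 is its only limit. It must start by 22 − 4 = day 18.
Internal playtest feeds into cert submission (must start by day 18); so internal playtest must finish by day 18 and therefore start by day 10.
So internal playtest can start as early as day 9 and as late as day 10, giving 10 − 9 = 1 day of slack.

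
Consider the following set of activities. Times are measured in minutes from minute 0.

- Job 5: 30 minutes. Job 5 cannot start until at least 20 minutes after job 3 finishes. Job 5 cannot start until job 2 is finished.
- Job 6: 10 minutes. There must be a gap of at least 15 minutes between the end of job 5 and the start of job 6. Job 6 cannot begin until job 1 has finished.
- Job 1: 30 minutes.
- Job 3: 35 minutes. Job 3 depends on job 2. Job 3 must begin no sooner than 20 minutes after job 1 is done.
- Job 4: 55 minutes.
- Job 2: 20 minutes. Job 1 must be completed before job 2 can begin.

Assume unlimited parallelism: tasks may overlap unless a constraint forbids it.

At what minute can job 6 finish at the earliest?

160

Job 1 has no prerequisites, so it starts at minute 0 and finishes at minute 30.
Job 2 cannot begin until job 1 (finishes minute 30). It runs from minute 30 to 30 + 20 = minute 50.
Job 3 cannot start until job 2 (finishes minute 50); job 1 (finishes minute 30, plus 20-minute gap → minute 50). The controlling bound is minute 50, so job 3 finishes at 50 + 35 = minute 85.
Job 5 needs all of job 3 (finishes minute 85, plus 20-minute gap → minute 105); job 2 (finishes minute 50). That puts its earliest start at minute 105; it finishes at 105 + 30 = minute 135.
For job 6: job 5 (finishes minute 135, plus 15-minute gap → minute 150); job 1 (finishes minute 30). Taking the maximum gives a start of minute 150, and it finishes at 150 + 10 = minute 160.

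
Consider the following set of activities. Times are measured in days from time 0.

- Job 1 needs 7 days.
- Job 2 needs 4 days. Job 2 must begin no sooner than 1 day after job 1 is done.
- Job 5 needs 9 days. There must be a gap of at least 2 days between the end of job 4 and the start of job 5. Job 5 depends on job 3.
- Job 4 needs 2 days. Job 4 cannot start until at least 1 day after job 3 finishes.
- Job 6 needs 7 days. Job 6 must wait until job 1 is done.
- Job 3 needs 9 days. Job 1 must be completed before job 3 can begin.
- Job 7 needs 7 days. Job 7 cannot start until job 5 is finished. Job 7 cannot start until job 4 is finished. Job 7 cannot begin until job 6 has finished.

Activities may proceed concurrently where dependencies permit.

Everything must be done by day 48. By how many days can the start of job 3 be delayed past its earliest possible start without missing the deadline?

Nothing blocks job 1, so it runs from day 0 to day 7.
After job 1 (finishes day 7), job 3 can start at day 7 and finishes at day 16.

Working backward from the deadline:
Nothing follows job 7; the deadline of day 48 is its only limit. It must start by 48 − 7 = day 41.
Job 5 feeds into job 7 (must start by day 41); so job 5 must finish by day 41 and therefore start by day 32.
Job 4 feeds job 5 (must start by day 32, minus 2-day gap → day 30); job 7 (must start by day 41). Taking the minimum, job 4 must finish by day 30 and start by 30 − 2 = day 28.
For job 3: job 4 (must start by day 28, minus 1-day gap → day 27); job 5 (must start by day 32). The most restrictive is day 27; with a 9-day duration, job 3 must start by day 18.
So job 3 can start as early as day 7 and as late as day 18, giving 18 − 7 = 11 days of slack.

11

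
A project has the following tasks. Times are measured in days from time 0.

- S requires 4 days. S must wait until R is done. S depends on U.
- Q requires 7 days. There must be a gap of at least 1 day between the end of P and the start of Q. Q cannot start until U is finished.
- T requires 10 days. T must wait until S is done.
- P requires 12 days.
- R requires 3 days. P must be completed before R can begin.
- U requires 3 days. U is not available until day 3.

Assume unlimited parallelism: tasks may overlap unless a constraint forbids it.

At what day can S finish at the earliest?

19

U waits on its own release at day 3, so it starts at day 3 and finishes at 3 + 3 = day 6.
P can start immediately at day 0; it finishes at day 12.
R cannot begin until P (finishes day 12). It runs from day 12 to 12 + 3 = day 15.
For S: R (finishes day 15); U (finishes day 6). Taking the maximum gives a start of day 15, and it finishes at 15 + 4 = day 19.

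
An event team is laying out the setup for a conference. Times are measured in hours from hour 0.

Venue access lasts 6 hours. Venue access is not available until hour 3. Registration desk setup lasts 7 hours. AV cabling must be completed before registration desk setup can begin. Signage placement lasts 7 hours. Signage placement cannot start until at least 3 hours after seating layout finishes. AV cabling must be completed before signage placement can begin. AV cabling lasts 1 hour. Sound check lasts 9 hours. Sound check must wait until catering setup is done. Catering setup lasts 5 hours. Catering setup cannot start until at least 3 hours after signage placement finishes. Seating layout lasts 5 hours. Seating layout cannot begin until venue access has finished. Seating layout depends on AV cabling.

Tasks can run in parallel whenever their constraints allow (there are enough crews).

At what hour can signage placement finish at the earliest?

Nothing blocks AV cabling, so it runs from hour 0 to hour 1.
Venue access cannot begin until its own release at hour 3. It runs from hour 3 to 3 + 6 = hour 9.
Seating layout needs all of venue access (finishes hour 9); AV cabling (finishes hour 1). That puts its earliest start at hour 9; it finishes at 9 + 5 = hour 14.
Signage placement needs all of seating layout (finishes hour 14, plus 3-hour gap → hour 17); AV cabling (finishes hour 1). That puts its earliest start at hour 17; it finishes at 17 + 7 = hour 24.

24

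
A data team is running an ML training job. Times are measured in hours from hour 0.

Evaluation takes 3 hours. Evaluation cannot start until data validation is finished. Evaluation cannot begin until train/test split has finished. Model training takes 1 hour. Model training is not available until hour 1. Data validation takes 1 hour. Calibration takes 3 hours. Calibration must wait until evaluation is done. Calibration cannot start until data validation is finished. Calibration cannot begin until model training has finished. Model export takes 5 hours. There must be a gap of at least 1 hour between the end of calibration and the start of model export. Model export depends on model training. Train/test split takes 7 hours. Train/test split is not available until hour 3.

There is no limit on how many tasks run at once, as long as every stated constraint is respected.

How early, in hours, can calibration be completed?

Model training cannot begin until its own release at hour 1. It runs from hour 1 to 1 + 1 = hour 2.
Train/test split cannot begin until its own release at hour 3. It runs from hour 3 to 3 + 7 = hour 10.
Data validation has no prerequisites, so it starts at hour 0 and finishes at hour 1.
Evaluation cannot start until data validation (finishes hour 1); train/test split (finishes hour 10). The controlling bound is hour 10, so evaluation finishes at 10 + 3 = hour 13.
For calibration: evaluation (finishes hour 13); data validation (finishes hour 1); model training (finishes hour 2). Taking the maximum gives a start of hour 13, and it finishes at 13 + 3 = hour 16.

16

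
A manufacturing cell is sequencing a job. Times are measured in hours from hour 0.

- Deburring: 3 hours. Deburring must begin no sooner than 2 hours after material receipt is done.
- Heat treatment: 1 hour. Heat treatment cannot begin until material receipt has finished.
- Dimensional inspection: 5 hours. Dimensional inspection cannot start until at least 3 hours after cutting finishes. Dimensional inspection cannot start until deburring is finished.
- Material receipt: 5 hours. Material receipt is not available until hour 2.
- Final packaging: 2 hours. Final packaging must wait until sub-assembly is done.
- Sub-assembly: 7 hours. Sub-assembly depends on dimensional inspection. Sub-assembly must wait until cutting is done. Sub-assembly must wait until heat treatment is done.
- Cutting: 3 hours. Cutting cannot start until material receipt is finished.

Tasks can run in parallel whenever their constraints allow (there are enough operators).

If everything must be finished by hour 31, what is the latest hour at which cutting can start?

Nothing follows final packaging; the deadline of hour 31 is its only limit. It must start by 31 − 2 = hour 29.
Since final packaging (must start by hour 29) depends on it, sub-assembly must finish by hour 29. Backing off its 7-hour duration gives a latest start of hour 22.
Dimensional inspection must finish before sub-assembly (must start by hour 22). With a 5-hour duration, dimensional inspection must start by 22 − 5 = hour 17.
Cutting must finish in time for dimensional inspection (must start by hour 17, minus 3-hour gap → hour 14); sub-assembly (must start by hour 22). The tightest is hour 14, so cutting must start by 14 − 3 = hour 11.

11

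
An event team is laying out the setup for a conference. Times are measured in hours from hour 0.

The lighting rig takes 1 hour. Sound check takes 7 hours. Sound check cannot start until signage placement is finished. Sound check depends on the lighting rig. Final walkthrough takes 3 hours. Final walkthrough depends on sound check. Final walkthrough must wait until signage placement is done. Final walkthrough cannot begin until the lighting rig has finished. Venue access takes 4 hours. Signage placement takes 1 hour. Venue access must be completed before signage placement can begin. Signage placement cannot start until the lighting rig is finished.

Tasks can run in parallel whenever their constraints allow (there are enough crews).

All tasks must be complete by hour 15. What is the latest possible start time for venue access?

Final walkthrough has no dependents, so it just needs to finish by hour 15. Starting by 15 − 3 = hour 12 achieves that.
Sound check must finish before final walkthrough (must start by hour 12). With a 7-hour duration, sound check must start by 12 − 7 = hour 5.
Signage placement must finish in time for sound check (must start by hour 5); final walkthrough (must start by hour 12). The tightest is hour 5, so signage placement must start by 5 − 1 = hour 4.
Since signage placement (must start by hour 4) depends on it, venue access must finish by hour 4. Backing off its 4-hour duration gives a latest start of hour 0.

0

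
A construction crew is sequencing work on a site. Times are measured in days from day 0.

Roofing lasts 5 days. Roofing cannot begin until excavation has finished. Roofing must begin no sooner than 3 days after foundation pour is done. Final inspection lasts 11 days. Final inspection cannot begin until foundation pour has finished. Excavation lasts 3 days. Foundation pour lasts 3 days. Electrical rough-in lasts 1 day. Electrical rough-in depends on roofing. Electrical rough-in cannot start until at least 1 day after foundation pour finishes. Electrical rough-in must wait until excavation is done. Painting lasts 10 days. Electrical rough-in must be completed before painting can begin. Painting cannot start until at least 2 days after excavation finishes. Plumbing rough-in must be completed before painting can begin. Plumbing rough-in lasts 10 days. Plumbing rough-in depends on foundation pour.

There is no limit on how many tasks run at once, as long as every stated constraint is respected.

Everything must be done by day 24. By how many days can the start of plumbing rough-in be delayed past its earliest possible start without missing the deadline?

Nothing blocks foundation pour, so it runs from day 0 to day 3.
Plumbing rough-in waits on foundation pour (finishes day 3), so it starts at day 3 and finishes at 3 + 10 = day 13.

Working backward from the deadline:
Nothing follows painting; the deadline of day 24 is its only limit. It must start by 24 − 10 = day 14.
Plumbing rough-in must finish before painting (must start by day 14). With a 10-day duration, plumbing rough-in must start by 14 − 10 = day 4.
So plumbing rough-in can start as early as day 3 and as late as day 4, giving 4 − 3 = 1 day of slack.

1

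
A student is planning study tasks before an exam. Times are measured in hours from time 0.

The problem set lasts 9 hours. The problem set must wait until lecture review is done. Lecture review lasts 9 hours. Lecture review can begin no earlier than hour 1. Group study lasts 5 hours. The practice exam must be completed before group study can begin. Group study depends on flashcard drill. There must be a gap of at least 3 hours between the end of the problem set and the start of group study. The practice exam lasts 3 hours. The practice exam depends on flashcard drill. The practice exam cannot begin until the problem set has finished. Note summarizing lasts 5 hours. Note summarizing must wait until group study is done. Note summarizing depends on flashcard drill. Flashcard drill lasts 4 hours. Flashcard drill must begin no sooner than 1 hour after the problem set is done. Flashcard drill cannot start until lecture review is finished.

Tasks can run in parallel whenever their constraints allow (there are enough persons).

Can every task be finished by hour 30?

After its own release at hour 1, lecture review can start at hour 1 and finishes at hour 10.
The problem set cannot begin until lecture review (finishes hour 10). It runs from hour 10 to 10 + 9 = hour 19.
Flashcard drill needs all of the problem set (finishes hour 19, plus 1-hour gap → hour 20); lecture review (finishes hour 10). That puts its earliest start at hour 20; it finishes at 20 + 4 = hour 24.
For the practice exam: flashcard drill (finishes hour 24); the problem set (finishes hour 19). Taking the maximum gives a start of hour 24, and it finishes at 24 + 3 = hour 27.
Group study cannot start until the practice exam (finishes hour 27); flashcard drill (finishes hour 24); the problem set (finishes hour 19, plus 3-hour gap → hour 22). The controlling bound is hour 27, so group study finishes at 27 + 5 = hour 32.
Note summarizing has to wait for group study (finishes hour 32); flashcard drill (finishes hour 24). The latest of these is hour 32, so note summarizing runs hour 32 to 32 + 5 = hour 37.
The earliest everything can be done is hour 37, which is after the deadline of 30, so it is not possible.

No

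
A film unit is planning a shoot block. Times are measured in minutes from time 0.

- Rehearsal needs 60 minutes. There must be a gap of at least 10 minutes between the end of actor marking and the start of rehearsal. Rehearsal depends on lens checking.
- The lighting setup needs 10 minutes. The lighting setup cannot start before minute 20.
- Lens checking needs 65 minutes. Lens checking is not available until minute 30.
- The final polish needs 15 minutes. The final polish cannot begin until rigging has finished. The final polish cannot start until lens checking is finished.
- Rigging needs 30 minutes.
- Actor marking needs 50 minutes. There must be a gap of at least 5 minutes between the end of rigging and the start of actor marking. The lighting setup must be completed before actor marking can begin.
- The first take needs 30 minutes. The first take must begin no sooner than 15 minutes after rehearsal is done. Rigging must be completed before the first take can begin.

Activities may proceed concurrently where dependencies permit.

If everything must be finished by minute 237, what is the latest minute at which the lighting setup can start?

62

Nothing follows the first take; the deadline of minute 237 is its only limit. It must start by 237 − 30 = minute 207.
Rehearsal has to be done before the first take (must start by minute 207, minus 15-minute gap → minute 192). That means finishing by minute 192, i.e. starting by 192 − 60 = minute 132.
Since rehearsal (must start by minute 132, minus 10-minute gap → minute 122) depends on it, actor marking must finish by minute 122. Backing off its 50-minute duration gives a latest start of minute 72.
Since actor marking (must start by minute 72) depends on it, the lighting setup must finish by minute 72. Backing off its 10-minute duration gives a latest start of minute 62.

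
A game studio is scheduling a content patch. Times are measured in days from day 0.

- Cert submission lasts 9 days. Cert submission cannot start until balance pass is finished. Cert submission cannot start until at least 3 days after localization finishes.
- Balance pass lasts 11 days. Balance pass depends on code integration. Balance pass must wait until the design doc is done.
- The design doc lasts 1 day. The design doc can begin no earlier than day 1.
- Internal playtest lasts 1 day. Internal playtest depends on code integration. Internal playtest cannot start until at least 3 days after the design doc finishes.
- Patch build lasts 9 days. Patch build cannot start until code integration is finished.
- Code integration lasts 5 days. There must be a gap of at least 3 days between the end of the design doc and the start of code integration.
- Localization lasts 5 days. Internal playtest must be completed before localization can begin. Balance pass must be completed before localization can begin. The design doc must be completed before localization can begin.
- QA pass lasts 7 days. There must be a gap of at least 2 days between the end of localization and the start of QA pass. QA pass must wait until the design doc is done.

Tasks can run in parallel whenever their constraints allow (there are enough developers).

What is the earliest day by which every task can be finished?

The design doc cannot begin until its own release at day 1. It runs from day 1 to 1 + 1 = day 2.
After the design doc (finishes day 2, plus 3-day gap → day 5), code integration can start at day 5 and finishes at day 10.
Patch build waits on code integration (finishes day 10), so it starts at day 10 and finishes at 10 + 9 = day 19.
Balance pass has to wait for code integration (finishes day 10); the design doc (finishes day 2). The latest of these is day 10, so balance pass runs day 10 to 10 + 11 = day 21.
Internal playtest cannot start until code integration (finishes day 10); the design doc (finishes day 2, plus 3-day gap → day 5). The controlling bound is day 10, so internal playtest finishes at 10 + 1 = day 11.
Localization cannot start until internal playtest (finishes day 11); balance pass (finishes day 21); the design doc (finishes day 2). The controlling bound is day 21, so localization finishes at 21 + 5 = day 26.
Cert submission needs all of balance pass (finishes day 21); localization (finishes day 26, plus 3-day gap → day 29). That puts its earliest start at day 29; it finishes at 29 + 9 = day 38.
QA pass needs all of localization (finishes day 26, plus 2-day gap → day 28); the design doc (finishes day 2). That puts its earliest start at day 28; it finishes at 28 + 7 = day 35.
All tasks are finished once the last one completes. Finish times: The design doc at 2, Code integration at 10, Internal playtest at 11, Balance pass at 21, Localization at 26, QA pass at 35, Cert submission at 38, Patch build at 19. The latest is day 38.

38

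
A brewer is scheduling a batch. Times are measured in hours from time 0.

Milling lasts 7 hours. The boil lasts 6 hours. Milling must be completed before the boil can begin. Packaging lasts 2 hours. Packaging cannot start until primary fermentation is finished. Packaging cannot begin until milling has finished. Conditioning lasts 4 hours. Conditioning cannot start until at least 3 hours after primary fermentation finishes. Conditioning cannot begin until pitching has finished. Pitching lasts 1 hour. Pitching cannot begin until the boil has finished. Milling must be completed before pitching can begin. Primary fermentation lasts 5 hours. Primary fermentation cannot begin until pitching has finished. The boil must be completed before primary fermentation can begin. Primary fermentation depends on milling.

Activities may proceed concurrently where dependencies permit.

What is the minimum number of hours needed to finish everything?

26

Milling can start immediately at hour 0; it finishes at hour 7.
The boil cannot begin until milling (finishes hour 7). It runs from hour 7 to 7 + 6 = hour 13.
Pitching needs all of the boil (finishes hour 13); milling (finishes hour 7). That puts its earliest start at hour 13; it finishes at 13 + 1 = hour 14.
Primary fermentation has to wait for pitching (finishes hour 14); the boil (finishes hour 13); milling (finishes hour 7). The latest of these is hour 14, so primary fermentation runs hour 14 to 14 + 5 = hour 19.
Packaging has to wait for primary fermentation (finishes hour 19); milling (finishes hour 7). The latest of these is hour 19, so packaging runs hour 19 to 19 + 2 = hour 21.
Conditioning needs all of primary fermentation (finishes hour 19, plus 3-hour gap → hour 22); pitching (finishes hour 14). That puts its earliest start at hour 22; it finishes at 22 + 4 = hour 26.
All tasks are finished once the last one completes. Finish times: Milling at 7, The boil at 13, Pitching at 14, Primary fermentation at 19, Conditioning at 26, Packaging at 21. The latest is hour 26.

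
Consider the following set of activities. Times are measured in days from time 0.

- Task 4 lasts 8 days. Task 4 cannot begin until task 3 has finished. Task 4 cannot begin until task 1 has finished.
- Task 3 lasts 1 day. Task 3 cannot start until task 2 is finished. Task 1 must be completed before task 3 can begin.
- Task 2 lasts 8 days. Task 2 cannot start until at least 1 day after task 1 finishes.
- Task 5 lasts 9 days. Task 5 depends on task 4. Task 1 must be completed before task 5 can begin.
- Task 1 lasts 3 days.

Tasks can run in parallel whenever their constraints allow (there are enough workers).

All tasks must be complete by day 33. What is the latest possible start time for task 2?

To finish by day 33, task 5 (duration 9) must start no later than day 24.
Task 4 must finish before task 5 (must start by day 24). With an 8-day duration, task 4 must start by 24 − 8 = day 16.
Since task 4 (must start by day 16) depends on it, task 3 must finish by day 16. Backing off its 1-day duration gives a latest start of day 15.
Task 2 feeds into task 3 (must start by day 15); so task 2 must finish by day 15 and therefore start by day 7.

7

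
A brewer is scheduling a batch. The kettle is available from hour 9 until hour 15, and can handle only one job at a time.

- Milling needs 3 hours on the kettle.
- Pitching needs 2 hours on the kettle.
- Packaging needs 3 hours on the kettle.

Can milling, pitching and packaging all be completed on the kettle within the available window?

The kettle window is 15 − 9 = 6 hours.
Running back to back, the jobs need 3 + 2 + 3 = 8 hours on the kettle.
Since 8 > 6, they cannot all fit.

No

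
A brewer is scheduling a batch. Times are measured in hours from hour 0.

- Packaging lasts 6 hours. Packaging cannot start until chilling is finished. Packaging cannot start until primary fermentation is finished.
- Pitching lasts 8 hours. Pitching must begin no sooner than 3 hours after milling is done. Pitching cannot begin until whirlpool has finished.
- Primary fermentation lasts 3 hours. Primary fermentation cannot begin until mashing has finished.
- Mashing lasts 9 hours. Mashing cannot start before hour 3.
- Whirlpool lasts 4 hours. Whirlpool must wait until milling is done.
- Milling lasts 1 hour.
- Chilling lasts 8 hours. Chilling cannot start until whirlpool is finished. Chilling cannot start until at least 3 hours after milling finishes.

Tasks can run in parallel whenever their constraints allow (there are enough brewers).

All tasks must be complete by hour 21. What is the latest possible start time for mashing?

To finish by hour 21, packaging (duration 6) must start no later than hour 15.
Primary fermentation must finish before packaging (must start by hour 15). With a 3-hour duration, primary fermentation must start by 15 − 3 = hour 12.
Mashing must finish before primary fermentation (must start by hour 12). With a 9-hour duration, mashing must start by 12 − 9 = hour 3.

3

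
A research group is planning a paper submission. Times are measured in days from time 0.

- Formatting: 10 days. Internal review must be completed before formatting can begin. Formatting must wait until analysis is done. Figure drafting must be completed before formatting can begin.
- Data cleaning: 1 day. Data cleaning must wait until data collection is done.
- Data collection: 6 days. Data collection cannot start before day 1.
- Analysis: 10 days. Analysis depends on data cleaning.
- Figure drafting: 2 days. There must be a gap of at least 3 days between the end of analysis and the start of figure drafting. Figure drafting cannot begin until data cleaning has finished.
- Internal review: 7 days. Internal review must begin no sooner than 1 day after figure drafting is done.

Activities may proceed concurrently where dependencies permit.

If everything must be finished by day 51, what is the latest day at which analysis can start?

Formatting has no dependents, so it just needs to finish by day 51. Starting by 51 − 10 = day 41 achieves that.
Internal review must finish before formatting (must start by day 41). With a 7-day duration, internal review must start by 41 − 7 = day 34.
Figure drafting must finish in time for internal review (must start by day 34, minus 1-day gap → day 33); formatting (must start by day 41). The tightest is day 33, so figure drafting must start by 33 − 2 = day 31.
Analysis must finish in time for figure drafting (must start by day 31, minus 3-day gap → day 28); formatting (must start by day 41). The tightest is day 28, so analysis must start by 28 − 10 = day 18.

18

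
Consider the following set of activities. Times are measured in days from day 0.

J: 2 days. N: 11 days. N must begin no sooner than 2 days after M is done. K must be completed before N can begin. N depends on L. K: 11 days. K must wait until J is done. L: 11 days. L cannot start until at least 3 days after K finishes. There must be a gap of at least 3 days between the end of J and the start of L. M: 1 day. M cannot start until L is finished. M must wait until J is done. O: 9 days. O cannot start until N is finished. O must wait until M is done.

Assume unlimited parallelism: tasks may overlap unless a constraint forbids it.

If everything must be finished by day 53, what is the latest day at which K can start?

5

O must finish by day 53; it takes 9 days, so it must start by 53 − 9 = day 44.
N must finish before O (must start by day 44). With an 11-day duration, N must start by 44 − 11 = day 33.
M feeds N (must start by day 33, minus 2-day gap → day 31); O (must start by day 44). Taking the minimum, M must finish by day 31 and start by 31 − 1 = day 30.
L has several dependents: M (must start by day 30); N (must start by day 33). The earliest of those limits is day 30, so L must start by 30 − 11 = day 19.
For K: L (must start by day 19, minus 3-day gap → day 16); N (must start by day 33). The most restrictive is day 16; with an 11-day duration, K must start by day 5.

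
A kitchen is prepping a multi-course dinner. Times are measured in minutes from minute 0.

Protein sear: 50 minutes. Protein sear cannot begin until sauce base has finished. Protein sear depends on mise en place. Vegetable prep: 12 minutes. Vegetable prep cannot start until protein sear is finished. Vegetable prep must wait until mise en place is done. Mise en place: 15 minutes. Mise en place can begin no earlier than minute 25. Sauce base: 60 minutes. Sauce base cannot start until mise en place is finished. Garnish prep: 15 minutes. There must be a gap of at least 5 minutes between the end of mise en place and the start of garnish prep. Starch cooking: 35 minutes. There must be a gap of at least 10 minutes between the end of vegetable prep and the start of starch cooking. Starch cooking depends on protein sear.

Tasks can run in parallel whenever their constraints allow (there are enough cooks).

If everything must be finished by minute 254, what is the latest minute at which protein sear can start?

Nothing follows starch cooking; the deadline of minute 254 is its only limit. It must start by 254 − 35 = minute 219.
Vegetable prep feeds into starch cooking (must start by minute 219, minus 10-minute gap → minute 209); so vegetable prep must finish by minute 209 and therefore start by minute 197.
Protein sear has several dependents: vegetable prep (must start by minute 197); starch cooking (must start by minute 219). The earliest of those limits is minute 197, so protein sear must start by 197 − 50 = minute 147.

147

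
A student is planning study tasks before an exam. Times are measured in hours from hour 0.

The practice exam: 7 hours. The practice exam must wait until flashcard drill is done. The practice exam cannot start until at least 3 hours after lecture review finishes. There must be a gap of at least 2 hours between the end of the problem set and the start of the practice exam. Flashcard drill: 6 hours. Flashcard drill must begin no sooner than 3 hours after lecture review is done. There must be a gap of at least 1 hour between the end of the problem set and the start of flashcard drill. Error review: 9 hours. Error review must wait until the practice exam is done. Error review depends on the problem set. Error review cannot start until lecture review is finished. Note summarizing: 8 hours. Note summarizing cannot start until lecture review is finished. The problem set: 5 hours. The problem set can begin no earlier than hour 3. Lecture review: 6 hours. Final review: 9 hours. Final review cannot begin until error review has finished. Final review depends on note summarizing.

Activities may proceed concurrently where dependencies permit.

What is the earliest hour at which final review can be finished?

40

The problem set cannot begin until its own release at hour 3. It runs from hour 3 to 3 + 5 = hour 8.
Lecture review has no prerequisites, so it starts at hour 0 and finishes at hour 6.
Note summarizing cannot begin until lecture review (finishes hour 6). It runs from hour 6 to 6 + 8 = hour 14.
Flashcard drill has to wait for lecture review (finishes hour 6, plus 3-hour gap → hour 9); the problem set (finishes hour 8, plus 1-hour gap → hour 9). The latest of these is hour 9, so flashcard drill runs hour 9 to 9 + 6 = hour 15.
The practice exam cannot start until flashcard drill (finishes hour 15); lecture review (finishes hour 6, plus 3-hour gap → hour 9); the problem set (finishes hour 8, plus 2-hour gap → hour 10). The controlling bound is hour 15, so the practice exam finishes at 15 + 7 = hour 22.
Error review cannot start until the practice exam (finishes hour 22); the problem set (finishes hour 8); lecture review (finishes hour 6). The controlling bound is hour 22, so error review finishes at 22 + 9 = hour 31.
For final review: error review (finishes hour 31); note summarizing (finishes hour 14). Taking the maximum gives a start of hour 31, and it finishes at 31 + 9 = hour 40.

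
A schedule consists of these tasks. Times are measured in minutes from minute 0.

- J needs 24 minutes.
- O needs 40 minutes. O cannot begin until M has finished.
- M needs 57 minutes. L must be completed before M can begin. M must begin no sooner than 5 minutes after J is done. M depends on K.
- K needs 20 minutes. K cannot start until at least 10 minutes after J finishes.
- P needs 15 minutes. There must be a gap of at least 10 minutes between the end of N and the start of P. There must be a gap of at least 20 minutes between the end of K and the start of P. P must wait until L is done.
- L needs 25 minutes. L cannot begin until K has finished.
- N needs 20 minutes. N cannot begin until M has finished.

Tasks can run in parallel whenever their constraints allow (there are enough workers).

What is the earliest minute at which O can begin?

136

J has no prerequisites, so it starts at minute 0 and finishes at minute 24.
K waits on J (finishes minute 24, plus 10-minute gap → minute 34), so it starts at minute 34 and finishes at 34 + 20 = minute 54.
L cannot begin until K (finishes minute 54). It runs from minute 54 to 54 + 25 = minute 79.
M needs all of L (finishes minute 79); J (finishes minute 24, plus 5-minute gap → minute 29); K (finishes minute 54). That puts its earliest start at minute 79; it finishes at 79 + 57 = minute 136.
O waits on M (finishes minute 136), so the earliest it can start is minute 136.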